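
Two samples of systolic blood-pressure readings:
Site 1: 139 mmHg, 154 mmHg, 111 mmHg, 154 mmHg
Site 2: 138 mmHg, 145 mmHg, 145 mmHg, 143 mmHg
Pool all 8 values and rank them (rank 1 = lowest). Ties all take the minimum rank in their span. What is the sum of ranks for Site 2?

Sorted (ascending): 111, 138, 139, 143, 145, 145, 154, 154
The 2 values of 145 occupy positions 5–6 → each gets rank 5.
The 2 values of 154 occupy positions 7–8 → each gets rank 7.
Site 2 values → pooled ranks: 138→2, 145→5, 145→5, 143→4
Rank sum = 2 + 5 + 5 + 4 = 16

16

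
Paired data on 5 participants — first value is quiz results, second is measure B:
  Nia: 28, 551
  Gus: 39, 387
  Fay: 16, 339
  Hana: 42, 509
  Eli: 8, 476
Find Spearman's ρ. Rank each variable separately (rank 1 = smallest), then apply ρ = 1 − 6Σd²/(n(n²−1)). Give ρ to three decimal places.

0.300

Ranks of variable 1: 3, 4, 2, 5, 1
Ranks of variable 2: 5, 2, 1, 4, 3
d = r₁ − r₂: -2, 2, 1, 1, -2
d²: 4, 4, 1, 1, 4; Σd² = 14
ρ = 1 − 6·14/(5·24) = 1 − 84/120 = 0.300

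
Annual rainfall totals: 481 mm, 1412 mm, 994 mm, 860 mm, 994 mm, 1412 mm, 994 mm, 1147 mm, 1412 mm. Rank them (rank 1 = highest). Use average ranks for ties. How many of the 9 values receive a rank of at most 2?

3

Sorted (descending): 1412, 1412, 1412, 1147, 994, 994, 994, 860, 481
The 3 values of 1412 occupy positions 1–3 → average rank 2.
The 3 values of 994 occupy positions 5–7 → average rank 6.
Ranks ≤ 2: {2, 2, 2} → 3 values.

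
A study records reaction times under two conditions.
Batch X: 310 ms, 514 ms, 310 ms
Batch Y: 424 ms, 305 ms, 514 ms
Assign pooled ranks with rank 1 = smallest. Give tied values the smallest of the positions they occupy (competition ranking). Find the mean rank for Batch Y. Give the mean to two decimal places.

3.33

Sorted (ascending): 305, 310, 310, 424, 514, 514
The 2 values of 310 occupy positions 2–3 → each gets rank 2.
The 2 values of 514 occupy positions 5–6 → each gets rank 5.
Batch Y values → pooled ranks: 424→4, 305→1, 514→5
Mean rank = (4 + 1 + 5) / 3 = 3.33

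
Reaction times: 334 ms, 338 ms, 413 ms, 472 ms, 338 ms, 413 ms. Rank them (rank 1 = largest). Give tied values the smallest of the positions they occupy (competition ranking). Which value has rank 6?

334

Sorted (descending): 472, 413, 413, 338, 338, 334
The 2 values of 413 occupy positions 2–3 → each gets rank 2.
The 2 values of 338 occupy positions 4–5 → each gets rank 4.
Rank 6 → value 334.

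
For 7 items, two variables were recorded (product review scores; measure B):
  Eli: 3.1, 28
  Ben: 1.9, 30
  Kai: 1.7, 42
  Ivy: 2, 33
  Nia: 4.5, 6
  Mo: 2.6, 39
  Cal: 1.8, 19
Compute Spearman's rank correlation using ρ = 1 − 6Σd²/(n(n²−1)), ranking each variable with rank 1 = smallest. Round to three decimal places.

Ranks of variable 1: 6, 3, 1, 4, 7, 5, 2
Ranks of variable 2: 3, 4, 7, 5, 1, 6, 2
d = r₁ − r₂: 3, -1, -6, -1, 6, -1, 0
d²: 9, 1, 36, 1, 36, 1, 0; Σd² = 84
ρ = 1 − 6·84/(7·48) = 1 − 504/336 = -0.500

-0.500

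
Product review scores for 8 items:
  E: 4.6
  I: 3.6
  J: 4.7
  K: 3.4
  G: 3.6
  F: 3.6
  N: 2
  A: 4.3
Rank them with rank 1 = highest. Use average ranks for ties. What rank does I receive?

Sorted (descending): 4.7, 4.6, 4.3, 3.6, 3.6, 3.6, 3.4, 2
The 3 values of 3.6 occupy positions 4–6 → average rank 5.
I has value 3.6 → rank 5.

5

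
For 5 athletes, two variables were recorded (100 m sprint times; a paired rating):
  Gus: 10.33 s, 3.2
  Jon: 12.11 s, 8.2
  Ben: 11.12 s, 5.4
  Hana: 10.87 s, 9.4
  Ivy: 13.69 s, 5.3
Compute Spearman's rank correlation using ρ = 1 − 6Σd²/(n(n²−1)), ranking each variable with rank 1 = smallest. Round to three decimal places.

0.100

Ranks of variable 1: 1, 4, 3, 2, 5
Ranks of variable 2: 1, 4, 3, 5, 2
d = r₁ − r₂: 0, 0, 0, -3, 3
d²: 0, 0, 0, 9, 9; Σd² = 18
ρ = 1 − 6·18/(5·24) = 1 − 108/120 = 0.100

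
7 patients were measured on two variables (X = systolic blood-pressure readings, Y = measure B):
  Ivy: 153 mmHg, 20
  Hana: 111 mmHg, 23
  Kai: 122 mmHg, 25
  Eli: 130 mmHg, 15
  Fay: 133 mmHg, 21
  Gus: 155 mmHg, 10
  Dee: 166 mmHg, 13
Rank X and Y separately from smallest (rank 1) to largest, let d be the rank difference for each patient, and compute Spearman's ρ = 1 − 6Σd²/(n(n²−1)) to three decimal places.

Ranks of variable 1: 5, 1, 2, 3, 4, 6, 7
Ranks of variable 2: 4, 6, 7, 3, 5, 1, 2
d = r₁ − r₂: 1, -5, -5, 0, -1, 5, 5
d²: 1, 25, 25, 0, 1, 25, 25; Σd² = 102
ρ = 1 − 6·102/(7·48) = 1 − 612/336 = -0.821

-0.821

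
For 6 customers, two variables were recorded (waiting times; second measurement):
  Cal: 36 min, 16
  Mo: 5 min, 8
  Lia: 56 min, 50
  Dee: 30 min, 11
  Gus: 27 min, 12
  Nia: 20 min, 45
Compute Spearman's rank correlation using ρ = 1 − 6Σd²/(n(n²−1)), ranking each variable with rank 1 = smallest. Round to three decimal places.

0.600

Ranks of variable 1: 5, 1, 6, 4, 3, 2
Ranks of variable 2: 4, 1, 6, 2, 3, 5
d = r₁ − r₂: 1, 0, 0, 2, 0, -3
d²: 1, 0, 0, 4, 0, 9; Σd² = 14
ρ = 1 − 6·14/(6·35) = 1 − 84/210 = 0.600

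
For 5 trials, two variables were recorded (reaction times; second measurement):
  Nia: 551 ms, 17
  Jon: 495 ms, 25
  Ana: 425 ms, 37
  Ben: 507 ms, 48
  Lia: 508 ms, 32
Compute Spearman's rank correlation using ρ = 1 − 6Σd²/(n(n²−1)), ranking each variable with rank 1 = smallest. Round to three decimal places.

Ranks of variable 1: 5, 2, 1, 3, 4
Ranks of variable 2: 1, 2, 4, 5, 3
d = r₁ − r₂: 4, 0, -3, -2, 1
d²: 16, 0, 9, 4, 1; Σd² = 30
ρ = 1 − 6·30/(5·24) = 1 − 180/120 = -0.500

-0.500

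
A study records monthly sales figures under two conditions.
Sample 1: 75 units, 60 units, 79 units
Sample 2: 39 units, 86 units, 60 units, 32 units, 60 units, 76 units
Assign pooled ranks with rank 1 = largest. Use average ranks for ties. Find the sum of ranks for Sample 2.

33

Sorted (descending): 86, 79, 76, 75, 60, 60, 60, 39, 32
The 3 values of 60 occupy positions 5–7 → average rank 6.
Sample 2 values → pooled ranks: 39→8, 86→1, 60→6, 32→9, 60→6, 76→3
Rank sum = 8 + 1 + 6 + 9 + 6 + 3 = 33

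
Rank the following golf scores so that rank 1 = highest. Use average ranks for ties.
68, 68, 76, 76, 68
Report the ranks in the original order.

Sorted (descending): 76, 76, 68, 68, 68
The 2 values of 76 occupy positions 1–2 → average rank (1+2)/2 = 1.5.
The 3 values of 68 occupy positions 3–5 → average rank 4.

4, 4, 1.5, 1.5, 4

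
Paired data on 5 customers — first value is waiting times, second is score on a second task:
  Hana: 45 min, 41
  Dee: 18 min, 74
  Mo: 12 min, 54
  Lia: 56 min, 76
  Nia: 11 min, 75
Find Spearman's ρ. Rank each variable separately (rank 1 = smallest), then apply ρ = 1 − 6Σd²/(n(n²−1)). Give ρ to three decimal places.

Ranks of variable 1: 4, 3, 2, 5, 1
Ranks of variable 2: 1, 3, 2, 5, 4
d = r₁ − r₂: 3, 0, 0, 0, -3
d²: 9, 0, 0, 0, 9; Σd² = 18
ρ = 1 − 6·18/(5·24) = 1 − 108/120 = 0.100

0.100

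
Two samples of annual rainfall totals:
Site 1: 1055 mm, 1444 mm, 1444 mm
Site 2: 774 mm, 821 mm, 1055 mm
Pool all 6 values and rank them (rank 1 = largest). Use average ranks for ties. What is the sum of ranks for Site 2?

14.5

Sorted (descending): 1444, 1444, 1055, 1055, 821, 774
The 2 values of 1444 occupy positions 1–2 → average rank (1+2)/2 = 1.5.
The 2 values of 1055 occupy positions 3–4 → average rank (3+4)/2 = 3.5.
Site 2 values → pooled ranks: 774→6, 821→5, 1055→3.5
Rank sum = 6 + 5 + 3.5 = 14.5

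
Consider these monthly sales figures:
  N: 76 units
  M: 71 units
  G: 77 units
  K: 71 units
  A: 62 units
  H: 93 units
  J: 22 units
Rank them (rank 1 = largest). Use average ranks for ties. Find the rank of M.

4.5

Sorted (descending): 93, 77, 76, 71, 71, 62, 22
The 2 values of 71 occupy positions 4–5 → average rank (4+5)/2 = 4.5.
M has value 71 units → rank 4.5.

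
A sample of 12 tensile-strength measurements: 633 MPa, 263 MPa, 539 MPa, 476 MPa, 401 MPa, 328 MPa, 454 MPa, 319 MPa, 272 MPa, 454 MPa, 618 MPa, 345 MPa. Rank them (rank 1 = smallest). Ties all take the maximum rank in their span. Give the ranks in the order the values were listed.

Sorted (ascending): 263, 272, 319, 328, 345, 401, 454, 454, 476, 539, 618, 633
The 2 values of 454 occupy positions 7–8 → each gets rank 8.

12, 1, 10, 9, 6, 4, 8, 3, 2, 8, 11, 5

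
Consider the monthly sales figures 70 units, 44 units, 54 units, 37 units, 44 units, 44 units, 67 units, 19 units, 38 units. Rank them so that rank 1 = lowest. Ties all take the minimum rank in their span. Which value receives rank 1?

19

Sorted (ascending): 19, 37, 38, 44, 44, 44, 54, 67, 70
The 3 values of 44 occupy positions 4–6 → each gets rank 4.
Rank 1 → value 19.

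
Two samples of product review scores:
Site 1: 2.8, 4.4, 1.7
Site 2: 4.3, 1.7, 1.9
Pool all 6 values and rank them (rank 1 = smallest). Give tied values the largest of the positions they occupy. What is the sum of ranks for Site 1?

12

Sorted (ascending): 1.7, 1.7, 1.9, 2.8, 4.3, 4.4
The 2 values of 1.7 occupy positions 1–2 → each gets rank 2.
Site 1 values → pooled ranks: 2.8→4, 4.4→6, 1.7→2
Rank sum = 4 + 6 + 2 = 12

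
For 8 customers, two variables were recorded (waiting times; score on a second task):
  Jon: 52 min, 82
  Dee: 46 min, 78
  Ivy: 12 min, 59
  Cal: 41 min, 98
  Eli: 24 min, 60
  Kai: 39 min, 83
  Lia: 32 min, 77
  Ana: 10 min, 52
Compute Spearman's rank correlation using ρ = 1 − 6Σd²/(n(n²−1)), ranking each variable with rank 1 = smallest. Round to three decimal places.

Ranks of variable 1: 8, 7, 2, 6, 3, 5, 4, 1
Ranks of variable 2: 6, 5, 2, 8, 3, 7, 4, 1
d = r₁ − r₂: 2, 2, 0, -2, 0, -2, 0, 0
d²: 4, 4, 0, 4, 0, 4, 0, 0; Σd² = 16
ρ = 1 − 6·16/(8·63) = 1 − 96/504 = 0.810

0.810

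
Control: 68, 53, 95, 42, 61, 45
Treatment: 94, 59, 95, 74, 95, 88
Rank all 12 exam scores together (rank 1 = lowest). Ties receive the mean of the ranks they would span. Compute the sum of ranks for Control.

28

Sorted (ascending): 42, 45, 53, 59, 61, 68, 74, 88, 94, 95, 95, 95
The 3 values of 95 occupy positions 10–12 → average rank 11.
Control values → pooled ranks: 68→6, 53→3, 95→11, 42→1, 61→5, 45→2
Rank sum = 6 + 3 + 11 + 1 + 5 + 2 = 28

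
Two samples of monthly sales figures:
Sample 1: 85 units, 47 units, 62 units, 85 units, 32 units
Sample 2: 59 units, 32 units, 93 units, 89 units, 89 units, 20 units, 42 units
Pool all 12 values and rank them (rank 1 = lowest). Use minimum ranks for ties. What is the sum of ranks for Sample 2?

45

Sorted (ascending): 20, 32, 32, 42, 47, 59, 62, 85, 85, 89, 89, 93
The 2 values of 32 occupy positions 2–3 → each gets rank 2.
The 2 values of 85 occupy positions 8–9 → each gets rank 8.
The 2 values of 89 occupy positions 10–11 → each gets rank 10.
Sample 2 values → pooled ranks: 59→6, 32→2, 93→12, 89→10, 89→10, 20→1, 42→4
Rank sum = 6 + 2 + 12 + 10 + 10 + 1 + 4 = 45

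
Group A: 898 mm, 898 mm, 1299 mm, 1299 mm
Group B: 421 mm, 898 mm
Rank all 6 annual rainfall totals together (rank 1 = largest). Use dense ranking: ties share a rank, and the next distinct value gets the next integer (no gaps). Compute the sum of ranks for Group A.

Sorted (descending): 1299, 1299, 898, 898, 898, 421
The 2 values of 1299 share dense rank 1.
The 3 values of 898 share dense rank 2.
Remaining distinct values take the next consecutive integers.
Group A values → pooled ranks: 898→2, 898→2, 1299→1, 1299→1
Rank sum = 2 + 2 + 1 + 1 = 6

6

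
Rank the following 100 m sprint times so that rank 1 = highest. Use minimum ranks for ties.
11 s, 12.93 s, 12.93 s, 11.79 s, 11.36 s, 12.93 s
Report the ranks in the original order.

6, 1, 1, 4, 5, 1

Sorted (descending): 12.93, 12.93, 12.93, 11.79, 11.36, 11
The 3 values of 12.93 occupy positions 1–3 → each gets rank 1.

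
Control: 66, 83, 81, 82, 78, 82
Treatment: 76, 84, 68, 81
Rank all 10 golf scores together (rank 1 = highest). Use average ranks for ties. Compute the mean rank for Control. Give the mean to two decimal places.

5.25

Sorted (descending): 84, 83, 82, 82, 81, 81, 78, 76, 68, 66
The 2 values of 82 occupy positions 3–4 → average rank (3+4)/2 = 3.5.
The 2 values of 81 occupy positions 5–6 → average rank (5+6)/2 = 5.5.
Control values → pooled ranks: 66→10, 83→2, 81→5.5, 82→3.5, 78→7, 82→3.5
Mean rank = (10 + 2 + 5.5 + 3.5 + 7 + 3.5) / 6 = 5.25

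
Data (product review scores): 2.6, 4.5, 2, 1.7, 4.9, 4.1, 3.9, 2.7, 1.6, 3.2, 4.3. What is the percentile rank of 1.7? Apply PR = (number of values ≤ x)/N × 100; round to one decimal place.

18.2

N = 11.
Strictly below 1.7: 1. Equal to 1.7: 1.
PR = 2/11 × 100 = 18.2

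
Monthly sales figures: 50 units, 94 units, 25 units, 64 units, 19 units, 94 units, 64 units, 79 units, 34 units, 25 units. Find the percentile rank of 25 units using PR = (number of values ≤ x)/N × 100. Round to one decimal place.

N = 10.
Strictly below 25: 1. Equal to 25: 2.
PR = 3/10 × 100 = 30.0

30.0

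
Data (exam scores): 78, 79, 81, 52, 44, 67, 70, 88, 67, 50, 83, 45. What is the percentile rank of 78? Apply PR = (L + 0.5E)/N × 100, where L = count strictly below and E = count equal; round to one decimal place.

62.5

N = 12.
Strictly below 78: 7. Equal to 78: 1.
PR = (7 + 0.5·1)/12 × 100 = 62.5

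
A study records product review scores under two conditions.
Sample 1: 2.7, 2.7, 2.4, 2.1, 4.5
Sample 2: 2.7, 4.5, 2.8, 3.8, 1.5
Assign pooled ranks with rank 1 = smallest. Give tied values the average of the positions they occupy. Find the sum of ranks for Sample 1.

Sorted (ascending): 1.5, 2.1, 2.4, 2.7, 2.7, 2.7, 2.8, 3.8, 4.5, 4.5
The 3 values of 2.7 occupy positions 4–6 → average rank 5.
The 2 values of 4.5 occupy positions 9–10 → average rank (9+10)/2 = 9.5.
Sample 1 values → pooled ranks: 2.7→5, 2.7→5, 2.4→3, 2.1→2, 4.5→9.5
Rank sum = 5 + 5 + 3 + 2 + 9.5 = 24.5

24.5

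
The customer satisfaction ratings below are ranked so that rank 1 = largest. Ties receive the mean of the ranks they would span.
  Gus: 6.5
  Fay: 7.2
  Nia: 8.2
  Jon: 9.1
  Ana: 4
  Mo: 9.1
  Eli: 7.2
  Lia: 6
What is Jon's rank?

1.5

Sorted (descending): 9.1, 9.1, 8.2, 7.2, 7.2, 6.5, 6, 4
The 2 values of 9.1 occupy positions 1–2 → average rank (1+2)/2 = 1.5.
The 2 values of 7.2 occupy positions 4–5 → average rank (4+5)/2 = 4.5.
Jon has value 9.1 → rank 1.5.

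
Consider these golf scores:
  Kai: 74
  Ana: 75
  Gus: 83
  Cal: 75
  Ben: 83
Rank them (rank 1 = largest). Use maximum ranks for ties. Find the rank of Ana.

4

Sorted (descending): 83, 83, 75, 75, 74
The 2 values of 83 occupy positions 1–2 → each gets rank 2.
The 2 values of 75 occupy positions 3–4 → each gets rank 4.
Ana has value 75 → rank 4.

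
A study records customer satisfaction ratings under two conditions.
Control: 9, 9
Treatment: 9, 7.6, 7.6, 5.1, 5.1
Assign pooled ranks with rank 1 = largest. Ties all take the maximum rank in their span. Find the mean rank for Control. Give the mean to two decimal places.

Sorted (descending): 9, 9, 9, 7.6, 7.6, 5.1, 5.1
The 3 values of 9 occupy positions 1–3 → each gets rank 3.
The 2 values of 7.6 occupy positions 4–5 → each gets rank 5.
The 2 values of 5.1 occupy positions 6–7 → each gets rank 7.
Control values → pooled ranks: 9→3, 9→3
Mean rank = (3 + 3) / 2 = 3.00

3.00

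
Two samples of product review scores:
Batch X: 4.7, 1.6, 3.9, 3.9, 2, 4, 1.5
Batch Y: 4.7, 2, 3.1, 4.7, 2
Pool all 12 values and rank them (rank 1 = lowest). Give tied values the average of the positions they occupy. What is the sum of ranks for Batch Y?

Sorted (ascending): 1.5, 1.6, 2, 2, 2, 3.1, 3.9, 3.9, 4, 4.7, 4.7, 4.7
The 3 values of 2 occupy positions 3–5 → average rank 4.
The 2 values of 3.9 occupy positions 7–8 → average rank (7+8)/2 = 7.5.
The 3 values of 4.7 occupy positions 10–12 → average rank 11.
Batch Y values → pooled ranks: 4.7→11, 2→4, 3.1→6, 4.7→11, 2→4
Rank sum = 11 + 4 + 6 + 11 + 4 = 36

36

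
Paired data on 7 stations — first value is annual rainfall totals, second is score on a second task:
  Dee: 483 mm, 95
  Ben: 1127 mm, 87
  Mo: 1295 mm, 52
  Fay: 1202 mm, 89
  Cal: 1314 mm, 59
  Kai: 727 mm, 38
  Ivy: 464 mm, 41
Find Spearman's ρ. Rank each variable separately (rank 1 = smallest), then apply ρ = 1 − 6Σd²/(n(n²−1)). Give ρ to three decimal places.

0.107

Ranks of variable 1: 2, 4, 6, 5, 7, 3, 1
Ranks of variable 2: 7, 5, 3, 6, 4, 1, 2
d = r₁ − r₂: -5, -1, 3, -1, 3, 2, -1
d²: 25, 1, 9, 1, 9, 4, 1; Σd² = 50
ρ = 1 − 6·50/(7·48) = 1 − 300/336 = 0.107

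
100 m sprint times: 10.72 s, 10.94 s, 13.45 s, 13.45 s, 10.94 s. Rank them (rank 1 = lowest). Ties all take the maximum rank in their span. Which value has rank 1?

Sorted (ascending): 10.72, 10.94, 10.94, 13.45, 13.45
The 2 values of 10.94 occupy positions 2–3 → each gets rank 3.
The 2 values of 13.45 occupy positions 4–5 → each gets rank 5.
Rank 1 → value 10.72.

10.72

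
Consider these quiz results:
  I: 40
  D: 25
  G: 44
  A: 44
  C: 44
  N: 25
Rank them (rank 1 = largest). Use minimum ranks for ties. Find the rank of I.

Sorted (descending): 44, 44, 44, 40, 25, 25
The 3 values of 44 occupy positions 1–3 → each gets rank 1.
The 2 values of 25 occupy positions 5–6 → each gets rank 5.
I has value 40 → rank 4.

4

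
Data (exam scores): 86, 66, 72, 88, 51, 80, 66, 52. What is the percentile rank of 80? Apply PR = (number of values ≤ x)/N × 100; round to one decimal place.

N = 8.
Strictly below 80: 5. Equal to 80: 1.
PR = 6/8 × 100 = 75.0

75.0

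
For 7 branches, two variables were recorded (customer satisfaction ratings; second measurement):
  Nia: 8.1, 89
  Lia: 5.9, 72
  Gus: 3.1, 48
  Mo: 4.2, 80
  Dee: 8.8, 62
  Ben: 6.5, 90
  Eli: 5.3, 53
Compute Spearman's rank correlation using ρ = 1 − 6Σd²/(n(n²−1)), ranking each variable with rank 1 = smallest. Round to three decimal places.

0.464

Ranks of variable 1: 6, 4, 1, 2, 7, 5, 3
Ranks of variable 2: 6, 4, 1, 5, 3, 7, 2
d = r₁ − r₂: 0, 0, 0, -3, 4, -2, 1
d²: 0, 0, 0, 9, 16, 4, 1; Σd² = 30
ρ = 1 − 6·30/(7·48) = 1 − 180/336 = 0.464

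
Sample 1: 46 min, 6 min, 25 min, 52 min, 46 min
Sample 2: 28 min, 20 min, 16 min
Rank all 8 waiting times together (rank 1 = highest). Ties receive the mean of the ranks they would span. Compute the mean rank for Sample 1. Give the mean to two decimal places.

3.80

Sorted (descending): 52, 46, 46, 28, 25, 20, 16, 6
The 2 values of 46 occupy positions 2–3 → average rank (2+3)/2 = 2.5.
Sample 1 values → pooled ranks: 46→2.5, 6→8, 25→5, 52→1, 46→2.5
Mean rank = (2.5 + 8 + 5 + 1 + 2.5) / 5 = 3.80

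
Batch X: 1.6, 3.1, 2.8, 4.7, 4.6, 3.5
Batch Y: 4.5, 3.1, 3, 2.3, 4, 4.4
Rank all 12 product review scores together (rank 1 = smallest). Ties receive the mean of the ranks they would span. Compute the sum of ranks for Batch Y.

Sorted (ascending): 1.6, 2.3, 2.8, 3, 3.1, 3.1, 3.5, 4, 4.4, 4.5, 4.6, 4.7
The 2 values of 3.1 occupy positions 5–6 → average rank (5+6)/2 = 5.5.
Batch Y values → pooled ranks: 4.5→10, 3.1→5.5, 3→4, 2.3→2, 4→8, 4.4→9
Rank sum = 10 + 5.5 + 4 + 2 + 8 + 9 = 38.5

38.5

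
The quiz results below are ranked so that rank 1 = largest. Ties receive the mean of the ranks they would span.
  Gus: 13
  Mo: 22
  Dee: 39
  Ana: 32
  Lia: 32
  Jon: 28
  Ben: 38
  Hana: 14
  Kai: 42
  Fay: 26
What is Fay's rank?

7

Sorted (descending): 42, 39, 38, 32, 32, 28, 26, 22, 14, 13
The 2 values of 32 occupy positions 4–5 → average rank (4+5)/2 = 4.5.
Fay has value 26 → rank 7.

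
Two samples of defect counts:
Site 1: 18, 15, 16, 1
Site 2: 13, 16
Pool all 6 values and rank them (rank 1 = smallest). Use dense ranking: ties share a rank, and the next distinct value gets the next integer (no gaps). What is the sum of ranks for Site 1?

Sorted (ascending): 1, 13, 15, 16, 16, 18
The 2 values of 16 share dense rank 4.
Remaining distinct values take the next consecutive integers.
Site 1 values → pooled ranks: 18→5, 15→3, 16→4, 1→1
Rank sum = 5 + 3 + 4 + 1 = 13

13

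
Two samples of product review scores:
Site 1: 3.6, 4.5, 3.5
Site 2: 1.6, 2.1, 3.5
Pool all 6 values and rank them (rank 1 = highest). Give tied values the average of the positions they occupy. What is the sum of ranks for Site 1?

Sorted (descending): 4.5, 3.6, 3.5, 3.5, 2.1, 1.6
The 2 values of 3.5 occupy positions 3–4 → average rank (3+4)/2 = 3.5.
Site 1 values → pooled ranks: 3.6→2, 4.5→1, 3.5→3.5
Rank sum = 2 + 1 + 3.5 = 6.5

6.5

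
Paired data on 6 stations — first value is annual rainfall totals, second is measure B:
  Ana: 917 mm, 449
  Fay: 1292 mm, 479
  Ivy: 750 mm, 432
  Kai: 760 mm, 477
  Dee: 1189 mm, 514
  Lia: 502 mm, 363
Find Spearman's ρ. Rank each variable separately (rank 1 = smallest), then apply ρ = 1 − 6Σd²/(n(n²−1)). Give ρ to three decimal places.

Ranks of variable 1: 4, 6, 2, 3, 5, 1
Ranks of variable 2: 3, 5, 2, 4, 6, 1
d = r₁ − r₂: 1, 1, 0, -1, -1, 0
d²: 1, 1, 0, 1, 1, 0; Σd² = 4
ρ = 1 − 6·4/(6·35) = 1 − 24/210 = 0.886

0.886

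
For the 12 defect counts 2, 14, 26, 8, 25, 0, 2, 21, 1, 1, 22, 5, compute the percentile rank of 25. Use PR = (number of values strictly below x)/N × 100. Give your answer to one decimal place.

N = 12.
Strictly below 25: 10. Equal to 25: 1.
PR = 10/12 × 100 = 83.3

83.3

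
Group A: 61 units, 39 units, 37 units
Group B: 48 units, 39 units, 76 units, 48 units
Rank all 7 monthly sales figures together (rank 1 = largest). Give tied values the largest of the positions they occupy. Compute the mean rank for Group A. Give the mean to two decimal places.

5.00

Sorted (descending): 76, 61, 48, 48, 39, 39, 37
The 2 values of 48 occupy positions 3–4 → each gets rank 4.
The 2 values of 39 occupy positions 5–6 → each gets rank 6.
Group A values → pooled ranks: 61→2, 39→6, 37→7
Mean rank = (2 + 6 + 7) / 3 = 5.00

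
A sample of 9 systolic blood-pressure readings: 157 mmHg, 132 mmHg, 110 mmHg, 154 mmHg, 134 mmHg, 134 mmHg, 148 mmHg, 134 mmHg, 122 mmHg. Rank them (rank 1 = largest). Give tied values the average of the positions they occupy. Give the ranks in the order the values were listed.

1, 7, 9, 2, 5, 5, 3, 5, 8

Sorted (descending): 157, 154, 148, 134, 134, 134, 132, 122, 110
The 3 values of 134 occupy positions 4–6 → average rank 5.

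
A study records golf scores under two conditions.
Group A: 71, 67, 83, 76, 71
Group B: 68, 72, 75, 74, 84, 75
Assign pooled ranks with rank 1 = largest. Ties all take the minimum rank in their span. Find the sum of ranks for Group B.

Sorted (descending): 84, 83, 76, 75, 75, 74, 72, 71, 71, 68, 67
The 2 values of 75 occupy positions 4–5 → each gets rank 4.
The 2 values of 71 occupy positions 8–9 → each gets rank 8.
Group B values → pooled ranks: 68→10, 72→7, 75→4, 74→6, 84→1, 75→4
Rank sum = 10 + 7 + 4 + 6 + 1 + 4 = 32

32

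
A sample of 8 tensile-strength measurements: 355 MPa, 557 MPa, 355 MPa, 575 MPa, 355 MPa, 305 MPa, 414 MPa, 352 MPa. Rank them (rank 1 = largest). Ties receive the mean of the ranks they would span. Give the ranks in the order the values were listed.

5, 2, 5, 1, 5, 8, 3, 7

Sorted (descending): 575, 557, 414, 355, 355, 355, 352, 305
The 3 values of 355 occupy positions 4–6 → average rank 5.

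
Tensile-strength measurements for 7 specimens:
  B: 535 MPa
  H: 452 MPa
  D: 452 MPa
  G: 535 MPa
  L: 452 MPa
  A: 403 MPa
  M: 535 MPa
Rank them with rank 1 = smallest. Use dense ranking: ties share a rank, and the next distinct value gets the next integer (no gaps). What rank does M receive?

Sorted (ascending): 403, 452, 452, 452, 535, 535, 535
The 3 values of 452 share dense rank 2.
The 3 values of 535 share dense rank 3.
Remaining distinct values take the next consecutive integers.
M has value 535 MPa → rank 3.

3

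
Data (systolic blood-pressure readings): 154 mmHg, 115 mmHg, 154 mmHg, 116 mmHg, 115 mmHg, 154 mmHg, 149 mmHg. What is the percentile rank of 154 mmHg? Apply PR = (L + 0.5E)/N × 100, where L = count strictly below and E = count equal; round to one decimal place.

N = 7.
Strictly below 154: 4. Equal to 154: 3.
PR = (4 + 0.5·3)/7 × 100 = 78.6

78.6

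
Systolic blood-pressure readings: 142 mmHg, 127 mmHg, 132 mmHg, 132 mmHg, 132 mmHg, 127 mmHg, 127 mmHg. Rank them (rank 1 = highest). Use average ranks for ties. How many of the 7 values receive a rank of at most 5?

4

Sorted (descending): 142, 132, 132, 132, 127, 127, 127
The 3 values of 132 occupy positions 2–4 → average rank 3.
The 3 values of 127 occupy positions 5–7 → average rank 6.
Ranks ≤ 5: {1, 3, 3, 3} → 4 values.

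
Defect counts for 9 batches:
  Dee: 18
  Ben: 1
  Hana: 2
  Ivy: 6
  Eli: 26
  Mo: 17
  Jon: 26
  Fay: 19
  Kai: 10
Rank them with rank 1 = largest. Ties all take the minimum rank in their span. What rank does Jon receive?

Sorted (descending): 26, 26, 19, 18, 17, 10, 6, 2, 1
The 2 values of 26 occupy positions 1–2 → each gets rank 1.
Jon has value 26 → rank 1.

1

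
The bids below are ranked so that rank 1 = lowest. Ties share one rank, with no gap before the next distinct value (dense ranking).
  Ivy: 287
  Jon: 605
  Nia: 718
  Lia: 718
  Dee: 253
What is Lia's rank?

4

Sorted (ascending): 253, 287, 605, 718, 718
The 2 values of 718 share dense rank 4.
Remaining distinct values take the next consecutive integers.
Lia has value 718 → rank 4.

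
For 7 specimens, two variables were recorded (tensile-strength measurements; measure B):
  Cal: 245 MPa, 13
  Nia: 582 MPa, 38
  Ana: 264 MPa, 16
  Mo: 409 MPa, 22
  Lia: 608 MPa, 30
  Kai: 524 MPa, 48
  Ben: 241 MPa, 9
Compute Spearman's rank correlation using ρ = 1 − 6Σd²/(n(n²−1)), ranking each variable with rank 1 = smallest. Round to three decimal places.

0.857

Ranks of variable 1: 2, 6, 3, 4, 7, 5, 1
Ranks of variable 2: 2, 6, 3, 4, 5, 7, 1
d = r₁ − r₂: 0, 0, 0, 0, 2, -2, 0
d²: 0, 0, 0, 0, 4, 4, 0; Σd² = 8
ρ = 1 − 6·8/(7·48) = 1 − 48/336 = 0.857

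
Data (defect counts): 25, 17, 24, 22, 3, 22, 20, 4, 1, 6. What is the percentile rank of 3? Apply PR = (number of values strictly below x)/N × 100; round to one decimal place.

N = 10.
Strictly below 3: 1. Equal to 3: 1.
PR = 1/10 × 100 = 10.0

10.0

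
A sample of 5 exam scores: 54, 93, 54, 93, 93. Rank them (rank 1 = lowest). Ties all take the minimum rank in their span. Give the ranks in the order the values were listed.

Sorted (ascending): 54, 54, 93, 93, 93
The 2 values of 54 occupy positions 1–2 → each gets rank 1.
The 3 values of 93 occupy positions 3–5 → each gets rank 3.

1, 3, 1, 3, 3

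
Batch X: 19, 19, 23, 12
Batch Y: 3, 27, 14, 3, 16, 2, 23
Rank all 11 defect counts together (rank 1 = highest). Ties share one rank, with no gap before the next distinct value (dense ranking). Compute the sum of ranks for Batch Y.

34

Sorted (descending): 27, 23, 23, 19, 19, 16, 14, 12, 3, 3, 2
The 2 values of 23 share dense rank 2.
The 2 values of 19 share dense rank 3.
The 2 values of 3 share dense rank 7.
Remaining distinct values take the next consecutive integers.
Batch Y values → pooled ranks: 3→7, 27→1, 14→5, 3→7, 16→4, 2→8, 23→2
Rank sum = 7 + 1 + 5 + 7 + 4 + 8 + 2 = 34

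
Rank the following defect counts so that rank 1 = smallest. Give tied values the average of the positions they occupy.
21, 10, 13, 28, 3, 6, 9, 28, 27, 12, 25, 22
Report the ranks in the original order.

7, 4, 6, 11.5, 1, 2, 3, 11.5, 10, 5, 9, 8

Sorted (ascending): 3, 6, 9, 10, 12, 13, 21, 22, 25, 27, 28, 28
The 2 values of 28 occupy positions 11–12 → average rank (11+12)/2 = 11.5.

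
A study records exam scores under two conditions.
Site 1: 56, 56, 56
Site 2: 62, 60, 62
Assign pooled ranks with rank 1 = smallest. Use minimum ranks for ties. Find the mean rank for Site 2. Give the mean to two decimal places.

Sorted (ascending): 56, 56, 56, 60, 62, 62
The 3 values of 56 occupy positions 1–3 → each gets rank 1.
The 2 values of 62 occupy positions 5–6 → each gets rank 5.
Site 2 values → pooled ranks: 62→5, 60→4, 62→5
Mean rank = (5 + 4 + 5) / 3 = 4.67

4.67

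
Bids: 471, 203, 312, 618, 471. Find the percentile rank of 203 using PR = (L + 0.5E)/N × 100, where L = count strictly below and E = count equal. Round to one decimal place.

N = 5.
Strictly below 203: 0. Equal to 203: 1.
PR = (0 + 0.5·1)/5 × 100 = 10.0

10.0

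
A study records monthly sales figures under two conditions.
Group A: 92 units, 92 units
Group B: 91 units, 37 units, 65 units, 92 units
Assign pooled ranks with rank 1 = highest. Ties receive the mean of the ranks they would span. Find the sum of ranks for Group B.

Sorted (descending): 92, 92, 92, 91, 65, 37
The 3 values of 92 occupy positions 1–3 → average rank 2.
Group B values → pooled ranks: 91→4, 37→6, 65→5, 92→2
Rank sum = 4 + 6 + 5 + 2 = 17

17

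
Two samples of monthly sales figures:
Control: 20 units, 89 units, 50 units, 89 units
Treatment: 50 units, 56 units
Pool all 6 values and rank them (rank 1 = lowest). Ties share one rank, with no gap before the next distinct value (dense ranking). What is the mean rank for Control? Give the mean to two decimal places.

Sorted (ascending): 20, 50, 50, 56, 89, 89
The 2 values of 50 share dense rank 2.
The 2 values of 89 share dense rank 4.
Remaining distinct values take the next consecutive integers.
Control values → pooled ranks: 20→1, 89→4, 50→2, 89→4
Mean rank = (1 + 4 + 2 + 4) / 4 = 2.75

2.75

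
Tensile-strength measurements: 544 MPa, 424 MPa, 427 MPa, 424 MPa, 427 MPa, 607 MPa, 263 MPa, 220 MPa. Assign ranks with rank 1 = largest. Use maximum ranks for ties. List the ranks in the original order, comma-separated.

Sorted (descending): 607, 544, 427, 427, 424, 424, 263, 220
The 2 values of 427 occupy positions 3–4 → each gets rank 4.
The 2 values of 424 occupy positions 5–6 → each gets rank 6.

2, 6, 4, 6, 4, 1, 7, 8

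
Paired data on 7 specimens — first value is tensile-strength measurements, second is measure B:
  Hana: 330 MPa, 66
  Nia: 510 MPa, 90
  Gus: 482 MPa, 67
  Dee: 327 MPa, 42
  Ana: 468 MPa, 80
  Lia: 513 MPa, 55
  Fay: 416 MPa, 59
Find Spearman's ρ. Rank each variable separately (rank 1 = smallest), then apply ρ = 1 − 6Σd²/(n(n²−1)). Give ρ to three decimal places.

0.393

Ranks of variable 1: 2, 6, 5, 1, 4, 7, 3
Ranks of variable 2: 4, 7, 5, 1, 6, 2, 3
d = r₁ − r₂: -2, -1, 0, 0, -2, 5, 0
d²: 4, 1, 0, 0, 4, 25, 0; Σd² = 34
ρ = 1 − 6·34/(7·48) = 1 − 204/336 = 0.393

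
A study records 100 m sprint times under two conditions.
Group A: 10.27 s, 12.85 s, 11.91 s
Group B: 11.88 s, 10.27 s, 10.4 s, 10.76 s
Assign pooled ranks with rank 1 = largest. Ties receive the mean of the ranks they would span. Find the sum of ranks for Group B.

Sorted (descending): 12.85, 11.91, 11.88, 10.76, 10.4, 10.27, 10.27
The 2 values of 10.27 occupy positions 6–7 → average rank (6+7)/2 = 6.5.
Group B values → pooled ranks: 11.88→3, 10.27→6.5, 10.4→5, 10.76→4
Rank sum = 3 + 6.5 + 5 + 4 = 18.5

18.5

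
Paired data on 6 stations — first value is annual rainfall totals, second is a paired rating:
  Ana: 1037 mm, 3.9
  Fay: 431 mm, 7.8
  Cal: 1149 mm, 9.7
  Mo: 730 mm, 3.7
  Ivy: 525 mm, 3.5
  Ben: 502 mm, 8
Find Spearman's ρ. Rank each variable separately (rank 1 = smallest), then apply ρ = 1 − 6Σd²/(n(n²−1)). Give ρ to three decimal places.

0.143

Ranks of variable 1: 5, 1, 6, 4, 3, 2
Ranks of variable 2: 3, 4, 6, 2, 1, 5
d = r₁ − r₂: 2, -3, 0, 2, 2, -3
d²: 4, 9, 0, 4, 4, 9; Σd² = 30
ρ = 1 − 6·30/(6·35) = 1 − 180/210 = 0.143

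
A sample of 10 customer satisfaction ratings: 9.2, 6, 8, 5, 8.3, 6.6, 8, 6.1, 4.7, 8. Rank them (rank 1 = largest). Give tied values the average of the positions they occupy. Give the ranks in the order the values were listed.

Sorted (descending): 9.2, 8.3, 8, 8, 8, 6.6, 6.1, 6, 5, 4.7
The 3 values of 8 occupy positions 3–5 → average rank 4.

1, 8, 4, 9, 2, 6, 4, 7, 10, 4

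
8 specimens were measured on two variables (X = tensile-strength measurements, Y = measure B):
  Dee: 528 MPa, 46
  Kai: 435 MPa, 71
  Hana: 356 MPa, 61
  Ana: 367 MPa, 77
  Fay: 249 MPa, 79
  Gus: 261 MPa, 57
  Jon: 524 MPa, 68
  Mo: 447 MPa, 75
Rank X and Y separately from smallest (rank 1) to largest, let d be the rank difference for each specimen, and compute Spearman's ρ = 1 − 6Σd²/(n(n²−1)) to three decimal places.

Ranks of variable 1: 8, 5, 3, 4, 1, 2, 7, 6
Ranks of variable 2: 1, 5, 3, 7, 8, 2, 4, 6
d = r₁ − r₂: 7, 0, 0, -3, -7, 0, 3, 0
d²: 49, 0, 0, 9, 49, 0, 9, 0; Σd² = 116
ρ = 1 − 6·116/(8·63) = 1 − 696/504 = -0.381

-0.381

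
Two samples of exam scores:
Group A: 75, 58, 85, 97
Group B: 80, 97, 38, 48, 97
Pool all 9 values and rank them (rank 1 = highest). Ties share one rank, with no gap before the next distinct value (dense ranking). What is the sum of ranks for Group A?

12

Sorted (descending): 97, 97, 97, 85, 80, 75, 58, 48, 38
The 3 values of 97 share dense rank 1.
Remaining distinct values take the next consecutive integers.
Group A values → pooled ranks: 75→4, 58→5, 85→2, 97→1
Rank sum = 4 + 5 + 2 + 1 = 12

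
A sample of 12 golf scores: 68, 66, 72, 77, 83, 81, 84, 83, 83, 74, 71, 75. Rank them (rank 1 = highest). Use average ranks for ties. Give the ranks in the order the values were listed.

11, 12, 9, 6, 3, 5, 1, 3, 3, 8, 10, 7

Sorted (descending): 84, 83, 83, 83, 81, 77, 75, 74, 72, 71, 68, 66
The 3 values of 83 occupy positions 2–4 → average rank 3.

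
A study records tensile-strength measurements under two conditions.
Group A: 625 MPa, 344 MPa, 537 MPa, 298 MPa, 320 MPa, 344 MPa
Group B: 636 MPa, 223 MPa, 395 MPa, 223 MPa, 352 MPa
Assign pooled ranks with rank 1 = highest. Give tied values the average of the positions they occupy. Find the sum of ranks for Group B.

31

Sorted (descending): 636, 625, 537, 395, 352, 344, 344, 320, 298, 223, 223
The 2 values of 344 occupy positions 6–7 → average rank (6+7)/2 = 6.5.
The 2 values of 223 occupy positions 10–11 → average rank (10+11)/2 = 10.5.
Group B values → pooled ranks: 636→1, 223→10.5, 395→4, 223→10.5, 352→5
Rank sum = 1 + 10.5 + 4 + 10.5 + 5 = 31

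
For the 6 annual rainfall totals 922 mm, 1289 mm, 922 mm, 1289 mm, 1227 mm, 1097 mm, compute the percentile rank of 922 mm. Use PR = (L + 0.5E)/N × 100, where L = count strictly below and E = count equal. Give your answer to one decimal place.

N = 6.
Strictly below 922: 0. Equal to 922: 2.
PR = (0 + 0.5·2)/6 × 100 = 16.7

16.7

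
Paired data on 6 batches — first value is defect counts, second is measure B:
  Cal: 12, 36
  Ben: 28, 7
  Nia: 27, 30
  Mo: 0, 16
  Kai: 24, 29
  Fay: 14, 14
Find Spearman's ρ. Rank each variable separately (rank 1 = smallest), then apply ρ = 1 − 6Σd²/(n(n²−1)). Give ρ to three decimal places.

-0.314

Ranks of variable 1: 2, 6, 5, 1, 4, 3
Ranks of variable 2: 6, 1, 5, 3, 4, 2
d = r₁ − r₂: -4, 5, 0, -2, 0, 1
d²: 16, 25, 0, 4, 0, 1; Σd² = 46
ρ = 1 − 6·46/(6·35) = 1 − 276/210 = -0.314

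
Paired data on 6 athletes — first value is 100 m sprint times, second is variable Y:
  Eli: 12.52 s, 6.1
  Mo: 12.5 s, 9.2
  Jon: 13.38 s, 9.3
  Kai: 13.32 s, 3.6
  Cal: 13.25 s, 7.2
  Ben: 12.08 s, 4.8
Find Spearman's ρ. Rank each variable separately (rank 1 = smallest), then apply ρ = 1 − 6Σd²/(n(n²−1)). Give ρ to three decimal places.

0.257

Ranks of variable 1: 3, 2, 6, 5, 4, 1
Ranks of variable 2: 3, 5, 6, 1, 4, 2
d = r₁ − r₂: 0, -3, 0, 4, 0, -1
d²: 0, 9, 0, 16, 0, 1; Σd² = 26
ρ = 1 − 6·26/(6·35) = 1 − 156/210 = 0.257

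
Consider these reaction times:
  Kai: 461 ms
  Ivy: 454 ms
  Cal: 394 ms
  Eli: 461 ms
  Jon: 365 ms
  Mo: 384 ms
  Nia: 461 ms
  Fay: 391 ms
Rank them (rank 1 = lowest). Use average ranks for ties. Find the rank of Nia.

Sorted (ascending): 365, 384, 391, 394, 454, 461, 461, 461
The 3 values of 461 occupy positions 6–8 → average rank 7.
Nia has value 461 ms → rank 7.

7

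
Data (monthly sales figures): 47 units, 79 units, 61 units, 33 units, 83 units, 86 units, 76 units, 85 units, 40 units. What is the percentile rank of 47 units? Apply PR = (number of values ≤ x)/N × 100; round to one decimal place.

N = 9.
Strictly below 47: 2. Equal to 47: 1.
PR = 3/9 × 100 = 33.3

33.3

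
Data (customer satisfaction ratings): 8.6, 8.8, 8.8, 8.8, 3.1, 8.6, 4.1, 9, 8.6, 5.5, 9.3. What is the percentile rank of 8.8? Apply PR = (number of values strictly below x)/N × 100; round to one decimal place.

N = 11.
Strictly below 8.8: 6. Equal to 8.8: 3.
PR = 6/11 × 100 = 54.5

54.5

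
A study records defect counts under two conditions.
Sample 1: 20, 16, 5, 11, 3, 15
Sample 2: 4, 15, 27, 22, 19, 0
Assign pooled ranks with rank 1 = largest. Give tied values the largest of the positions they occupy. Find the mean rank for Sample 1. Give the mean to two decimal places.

Sorted (descending): 27, 22, 20, 19, 16, 15, 15, 11, 5, 4, 3, 0
The 2 values of 15 occupy positions 6–7 → each gets rank 7.
Sample 1 values → pooled ranks: 20→3, 16→5, 5→9, 11→8, 3→11, 15→7
Mean rank = (3 + 5 + 9 + 8 + 11 + 7) / 6 = 7.17

7.17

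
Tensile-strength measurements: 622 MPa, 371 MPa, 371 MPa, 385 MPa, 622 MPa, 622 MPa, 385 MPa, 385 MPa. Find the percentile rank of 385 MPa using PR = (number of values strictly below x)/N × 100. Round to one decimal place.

25.0

N = 8.
Strictly below 385: 2. Equal to 385: 3.
PR = 2/8 × 100 = 25.0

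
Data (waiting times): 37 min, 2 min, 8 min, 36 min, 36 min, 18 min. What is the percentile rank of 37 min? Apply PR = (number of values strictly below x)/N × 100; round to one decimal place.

N = 6.
Strictly below 37: 5. Equal to 37: 1.
PR = 5/6 × 100 = 83.3

83.3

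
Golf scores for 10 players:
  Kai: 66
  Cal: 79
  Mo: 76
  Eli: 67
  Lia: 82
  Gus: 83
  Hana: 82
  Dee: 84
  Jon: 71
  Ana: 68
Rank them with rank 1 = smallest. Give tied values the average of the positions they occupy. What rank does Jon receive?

4

Sorted (ascending): 66, 67, 68, 71, 76, 79, 82, 82, 83, 84
The 2 values of 82 occupy positions 7–8 → average rank (7+8)/2 = 7.5.
Jon has value 71 → rank 4.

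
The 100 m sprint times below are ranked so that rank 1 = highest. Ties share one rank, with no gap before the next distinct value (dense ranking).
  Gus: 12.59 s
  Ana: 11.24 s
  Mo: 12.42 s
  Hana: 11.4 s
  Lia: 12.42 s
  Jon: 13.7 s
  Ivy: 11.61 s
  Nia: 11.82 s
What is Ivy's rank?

5

Sorted (descending): 13.7, 12.59, 12.42, 12.42, 11.82, 11.61, 11.4, 11.24
The 2 values of 12.42 share dense rank 3.
Remaining distinct values take the next consecutive integers.
Ivy has value 11.61 s → rank 5.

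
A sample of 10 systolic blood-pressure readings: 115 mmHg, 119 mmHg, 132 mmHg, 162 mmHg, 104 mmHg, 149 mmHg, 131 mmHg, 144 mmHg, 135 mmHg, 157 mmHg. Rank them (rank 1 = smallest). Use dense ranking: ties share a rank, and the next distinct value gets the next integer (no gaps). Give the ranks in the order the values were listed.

Sorted (ascending): 104, 115, 119, 131, 132, 135, 144, 149, 157, 162
No ties — each value takes its position as its rank.

2, 3, 5, 10, 1, 8, 4, 7, 6, 9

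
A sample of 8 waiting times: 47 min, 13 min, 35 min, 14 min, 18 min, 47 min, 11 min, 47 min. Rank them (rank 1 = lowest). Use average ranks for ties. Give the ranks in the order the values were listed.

Sorted (ascending): 11, 13, 14, 18, 35, 47, 47, 47
The 3 values of 47 occupy positions 6–8 → average rank 7.

7, 2, 5, 3, 4, 7, 1, 7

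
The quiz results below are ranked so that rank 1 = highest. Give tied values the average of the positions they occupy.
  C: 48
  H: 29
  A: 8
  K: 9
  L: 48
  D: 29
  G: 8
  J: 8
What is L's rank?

Sorted (descending): 48, 48, 29, 29, 9, 8, 8, 8
The 2 values of 48 occupy positions 1–2 → average rank (1+2)/2 = 1.5.
The 2 values of 29 occupy positions 3–4 → average rank (3+4)/2 = 3.5.
The 3 values of 8 occupy positions 6–8 → average rank 7.
L has value 48 → rank 1.5.

1.5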